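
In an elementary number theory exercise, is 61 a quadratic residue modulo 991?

yes

61 ≡ 1 (mod 4), so quadratic reciprocity gives (61|991) = (991|61). Reduce: 991 ≡ 15 (mod 61). Now have (15|61).
61 ≡ 1 (mod 4), so quadratic reciprocity gives (15|61) = (61|15). Reduce: 61 ≡ 1 (mod 15). Now have (1|15).
(1|15) = 1. Collecting the sign factors: 1.
The Legendre symbol is 1, so x^2 ≡ 61 (mod 991) has solution.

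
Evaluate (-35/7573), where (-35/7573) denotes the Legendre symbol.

1

(-35/7573)
  = (7538/7573)    [-35 ≡ 7538 mod 7573]
  = -(3769/7573)    [7573 ≡ 5 mod 8 ⇒ (2/7573) = -1]
  = -(7573/3769)    [QR: 3769 ≡ 1 mod 4, sign kept]
  = -(35/3769)    [7573 ≡ 35 mod 3769]
  = -(3769/35)    [QR: 3769 ≡ 1 mod 4, sign kept]
  = -(24/35)    [3769 ≡ 24 mod 35]
  = (3/35)    [35 ≡ 3 mod 8 ⇒ (2/35)^3 = -1]
  = -(35/3)    [QR: both ≡ 3 mod 4, sign flips]
  = -(2/3)    [35 ≡ 2 mod 3]
  = (1/3)    [3 ≡ 3 mod 8 ⇒ (2/3) = -1]
  = 1    [(1/3) = 1]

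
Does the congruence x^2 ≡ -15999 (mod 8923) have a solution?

yes

Pull out -1: (-15999/8923) = (-1/8923)·(15999/8923). Since 8923 ≡ 3 (mod 4), (-1/8923) = -1. Now have -(15999/8923).
Reduce the numerator: 15999 ≡ 7076 (mod 8923), so (15999/8923) = (7076/8923).
Factor out 2: 7076 = 2^2·1769. Since 8923 ≡ 3 (mod 8), (2/8923) = -1, and (2/8923)^2 = +1. Now have -(1769/8923).
1769 ≡ 1 (mod 4), so quadratic reciprocity gives (1769/8923) = (8923/1769). Reduce: 8923 ≡ 78 (mod 1769). Now have -(78/1769).
Factor out 2: 78 = 2·39. Since 1769 ≡ 1 (mod 8), (2/1769) = +1. Now have -(39/1769).
1769 ≡ 1 (mod 4), so quadratic reciprocity gives (39/1769) = (1769/39). Reduce: 1769 ≡ 14 (mod 39). Now have -(14/39).
Factor out 2: 14 = 2·7. Since 39 ≡ 7 (mod 8), (2/39) = +1. Now have -(7/39).
Both 7 ≡ 3 and 39 ≡ 3 (mod 4), so reciprocity gives (7/39) = -(39/7). Reduce: 39 ≡ 4 (mod 7). Now have (4/7).
Factor out 2: 4 = 2^2. Since 7 ≡ 7 (mod 8), (2/7) = +1, and (2/7)^2 = +1. Now have (1/7).
(1/7) = 1. Collecting the sign factors: 1.
(-15999/8923) = 1, and 8923 is prime, so -15999 is a quadratic residue mod 8923.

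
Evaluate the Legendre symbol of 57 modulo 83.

(57/83)
  = (83/57)    [QR: 57 ≡ 1 mod 4, sign kept]
  = (26/57)    [83 ≡ 26 mod 57]
  = (13/57)    [57 ≡ 1 mod 8 ⇒ (2/57) = +1]
  = (57/13)    [QR: 13 ≡ 1 mod 4, sign kept]
  = (5/13)    [57 ≡ 5 mod 13]
  = (13/5)    [QR: 5 ≡ 1 mod 4, sign kept]
  = (3/5)    [13 ≡ 3 mod 5]
  = (5/3)    [QR: 5 ≡ 1 mod 4, sign kept]
  = (2/3)    [5 ≡ 2 mod 3]
  = -(1/3)    [3 ≡ 3 mod 8 ⇒ (2/3) = -1]
  = -1    [(1/3) = 1]

-1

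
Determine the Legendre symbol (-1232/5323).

-1

(-1232/5323)
  = -(1232/5323)    [5323 ≡ 3 mod 4 ⇒ (-1/5323) = -1]
  = -(77/5323)    [5323 ≡ 3 mod 8 ⇒ (2/5323)^4 = +1]
  = -(5323/77)    [QR: 77 ≡ 1 mod 4, sign kept]
  = -(10/77)    [5323 ≡ 10 mod 77]
  = (5/77)    [77 ≡ 5 mod 8 ⇒ (2/77) = -1]
  = (77/5)    [QR: 5 ≡ 1 mod 4, sign kept]
  = (2/5)    [77 ≡ 2 mod 5]
  = -(1/5)    [5 ≡ 5 mod 8 ⇒ (2/5) = -1]
  = -1    [(1/5) = 1]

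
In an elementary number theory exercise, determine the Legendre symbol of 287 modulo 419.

1

(287 / 419)
  = -(419 / 287)    [QR: both ≡ 3 mod 4, sign flips]
  = -(132 / 287)    [419 ≡ 132 mod 287]
  = -(33 / 287)    [287 ≡ 7 mod 8 ⇒ (2 / 287)^2 = +1]
  = -(287 / 33)    [QR: 33 ≡ 1 mod 4, sign kept]
  = -(23 / 33)    [287 ≡ 23 mod 33]
  = -(33 / 23)    [QR: 33 ≡ 1 mod 4, sign kept]
  = -(10 / 23)    [33 ≡ 10 mod 23]
  = -(5 / 23)    [23 ≡ 7 mod 8 ⇒ (2 / 23) = +1]
  = -(23 / 5)    [QR: 5 ≡ 1 mod 4, sign kept]
  = -(3 / 5)    [23 ≡ 3 mod 5]
  = -(5 / 3)    [QR: 5 ≡ 1 mod 4, sign kept]
  = -(2 / 3)    [5 ≡ 2 mod 3]
  = (1 / 3)    [3 ≡ 3 mod 8 ⇒ (2 / 3) = -1]
  = 1    [(1 / 3) = 1]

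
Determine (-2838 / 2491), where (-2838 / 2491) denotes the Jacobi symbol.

(-2838 / 2491)
  = (2144 / 2491)    [-2838 ≡ 2144 mod 2491]
  = -(67 / 2491)    [2491 ≡ 3 mod 8 ⇒ (2 / 2491)^5 = -1]
  = (2491 / 67)    [QR: both ≡ 3 mod 4, sign flips]
  = (12 / 67)    [2491 ≡ 12 mod 67]
  = (3 / 67)    [67 ≡ 3 mod 8 ⇒ (2 / 67)^2 = +1]
  = -(67 / 3)    [QR: both ≡ 3 mod 4, sign flips]
  = -(1 / 3)    [67 ≡ 1 mod 3]
  = -1    [(1 / 3) = 1]

-1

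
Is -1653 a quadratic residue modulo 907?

Reduce the numerator: -1653 ≡ 161 (mod 907), so (-1653|907) = (161|907).
161 ≡ 1 (mod 4), so quadratic reciprocity gives (161|907) = (907|161). Reduce: 907 ≡ 102 (mod 161). Now have (102|161).
Factor out 2: 102 = 2·51. Since 161 ≡ 1 (mod 8), (2|161) = +1. Now have (51|161).
161 ≡ 1 (mod 4), so quadratic reciprocity gives (51|161) = (161|51). Reduce: 161 ≡ 8 (mod 51). Now have (8|51).
Factor out 2: 8 = 2^3. Since 51 ≡ 3 (mod 8), (2|51) = -1, and (2|51)^3 = -1. Now have -(1|51).
(1|51) = 1. Collecting the sign factors: -1.
(-1653|907) = -1, and 907 is prime, so -1653 is not a quadratic residue mod 907.

no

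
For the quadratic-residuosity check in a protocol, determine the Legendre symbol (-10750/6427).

-1

Pull out -1: (-10750/6427) = (-1/6427)·(10750/6427). Since 6427 ≡ 3 (mod 4), (-1/6427) = -1. Now have -(10750/6427).
Reduce the numerator: 10750 ≡ 4323 (mod 6427), so (10750/6427) = (4323/6427).
Both 4323 ≡ 3 and 6427 ≡ 3 (mod 4), so reciprocity gives (4323/6427) = -(6427/4323). Reduce: 6427 ≡ 2104 (mod 4323). Now have (2104/4323).
Factor out 2: 2104 = 2^3·263. Since 4323 ≡ 3 (mod 8), (2/4323) = -1, and (2/4323)^3 = -1. Now have -(263/4323).
Both 263 ≡ 3 and 4323 ≡ 3 (mod 4), so reciprocity gives (263/4323) = -(4323/263). Reduce: 4323 ≡ 115 (mod 263). Now have (115/263).
Both 115 ≡ 3 and 263 ≡ 3 (mod 4), so reciprocity gives (115/263) = -(263/115). Reduce: 263 ≡ 33 (mod 115). Now have -(33/115).
33 ≡ 1 (mod 4), so quadratic reciprocity gives (33/115) = (115/33). Reduce: 115 ≡ 16 (mod 33). Now have -(16/33).
Factor out 2: 16 = 2^4. Since 33 ≡ 1 (mod 8), (2/33) = +1, and (2/33)^4 = +1. Now have -(1/33).
(1/33) = 1. Collecting the sign factors: -1.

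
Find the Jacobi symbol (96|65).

Reduce the numerator: 96 ≡ 31 (mod 65), so (96|65) = (31|65).
65 ≡ 1 (mod 4), so quadratic reciprocity gives (31|65) = (65|31). Reduce: 65 ≡ 3 (mod 31). Now have (3|31).
Both 3 ≡ 3 and 31 ≡ 3 (mod 4), so reciprocity gives (3|31) = -(31|3). Reduce: 31 ≡ 1 (mod 3). Now have -(1|3).
(1|3) = 1. Collecting the sign factors: -1.

-1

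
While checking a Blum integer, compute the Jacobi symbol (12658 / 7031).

1

Reduce the numerator: 12658 ≡ 5627 (mod 7031), so (12658 / 7031) = (5627 / 7031).
Both 5627 ≡ 3 and 7031 ≡ 3 (mod 4), so reciprocity gives (5627 / 7031) = -(7031 / 5627). Reduce: 7031 ≡ 1404 (mod 5627). Now have -(1404 / 5627).
Factor out 2: 1404 = 2^2·351. Since 5627 ≡ 3 (mod 8), (2 / 5627) = -1, and (2 / 5627)^2 = +1. Now have -(351 / 5627).
Both 351 ≡ 3 and 5627 ≡ 3 (mod 4), so reciprocity gives (351 / 5627) = -(5627 / 351). Reduce: 5627 ≡ 11 (mod 351). Now have (11 / 351).
Both 11 ≡ 3 and 351 ≡ 3 (mod 4), so reciprocity gives (11 / 351) = -(351 / 11). Reduce: 351 ≡ 10 (mod 11). Now have -(10 / 11).
Factor out 2: 10 = 2·5. Since 11 ≡ 3 (mod 8), (2 / 11) = -1. Now have (5 / 11).
5 ≡ 1 (mod 4), so quadratic reciprocity gives (5 / 11) = (11 / 5). Reduce: 11 ≡ 1 (mod 5). Now have (1 / 5).
(1 / 5) = 1. Collecting the sign factors: 1.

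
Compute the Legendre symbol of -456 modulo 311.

1

(-456|311)
  = (166|311)    [-456 ≡ 166 mod 311]
  = (83|311)    [311 ≡ 7 mod 8 ⇒ (2|311) = +1]
  = -(311|83)    [QR: both ≡ 3 mod 4, sign flips]
  = -(62|83)    [311 ≡ 62 mod 83]
  = (31|83)    [83 ≡ 3 mod 8 ⇒ (2|83) = -1]
  = -(83|31)    [QR: both ≡ 3 mod 4, sign flips]
  = -(21|31)    [83 ≡ 21 mod 31]
  = -(31|21)    [QR: 21 ≡ 1 mod 4, sign kept]
  = -(10|21)    [31 ≡ 10 mod 21]
  = (5|21)    [21 ≡ 5 mod 8 ⇒ (2|21) = -1]
  = (21|5)    [QR: 5 ≡ 1 mod 4, sign kept]
  = (1|5)    [21 ≡ 1 mod 5]
  = 1    [(1|5) = 1]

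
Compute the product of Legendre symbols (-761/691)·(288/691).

By multiplicativity, (-761·288/691) = (-761/691)·(288/691).
First factor (-761/691):
(-761/691)
  = (621/691)    [-761 ≡ 621 mod 691]
  = (691/621)    [QR: 621 ≡ 1 mod 4, sign kept]
  = (70/621)    [691 ≡ 70 mod 621]
  = -(35/621)    [621 ≡ 5 mod 8 ⇒ (2/621) = -1]
  = -(621/35)    [QR: 621 ≡ 1 mod 4, sign kept]
  = -(26/35)    [621 ≡ 26 mod 35]
  = (13/35)    [35 ≡ 3 mod 8 ⇒ (2/35) = -1]
  = (35/13)    [QR: 13 ≡ 1 mod 4, sign kept]
  = (9/13)    [35 ≡ 9 mod 13]
  = (13/9)    [QR: 9 ≡ 1 mod 4, sign kept]
  = (4/9)    [13 ≡ 4 mod 9]
  = (1/9)    [9 ≡ 1 mod 8 ⇒ (2/9)^2 = +1]
  = 1    [(1/9) = 1]
Second factor (288/691):
(288/691)
  = -(9/691)    [691 ≡ 3 mod 8 ⇒ (2/691)^5 = -1]
  = -(691/9)    [QR: 9 ≡ 1 mod 4, sign kept]
  = -(7/9)    [691 ≡ 7 mod 9]
  = -(9/7)    [QR: 9 ≡ 1 mod 4, sign kept]
  = -(2/7)    [9 ≡ 2 mod 7]
  = -(1/7)    [7 ≡ 7 mod 8 ⇒ (2/7) = +1]
  = -1    [(1/7) = 1]
Product: (1)·(-1) = -1.

-1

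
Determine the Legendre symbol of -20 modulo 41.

1

Reduce the numerator: -20 ≡ 21 (mod 41), so (-20 / 41) = (21 / 41).
21 ≡ 1 (mod 4), so quadratic reciprocity gives (21 / 41) = (41 / 21). Reduce: 41 ≡ 20 (mod 21). Now have (20 / 21).
Factor out 2: 20 = 2^2·5. Since 21 ≡ 5 (mod 8), (2 / 21) = -1, and (2 / 21)^2 = +1. Now have (5 / 21).
5 ≡ 1 (mod 4), so quadratic reciprocity gives (5 / 21) = (21 / 5). Reduce: 21 ≡ 1 (mod 5). Now have (1 / 5).
(1 / 5) = 1. Collecting the sign factors: 1.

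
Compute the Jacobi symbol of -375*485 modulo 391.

By multiplicativity, (-375·485|391) = (-375|391)·(485|391).
First factor (-375|391):
Reduce the numerator: -375 ≡ 16 (mod 391), so (-375|391) = (16|391).
Factor out 2: 16 = 2^4. Since 391 ≡ 7 (mod 8), (2|391) = +1, and (2|391)^4 = +1. Now have (1|391).
(1|391) = 1. Collecting the sign factors: 1.
Second factor (485|391):
Reduce the numerator: 485 ≡ 94 (mod 391), so (485|391) = (94|391).
Factor out 2: 94 = 2·47. Since 391 ≡ 7 (mod 8), (2|391) = +1. Now have (47|391).
Both 47 ≡ 3 and 391 ≡ 3 (mod 4), so reciprocity gives (47|391) = -(391|47). Reduce: 391 ≡ 15 (mod 47). Now have -(15|47).
Both 15 ≡ 3 and 47 ≡ 3 (mod 4), so reciprocity gives (15|47) = -(47|15). Reduce: 47 ≡ 2 (mod 15). Now have (2|15).
Factor out 2: 2 = 2. Since 15 ≡ 7 (mod 8), (2|15) = +1. Now have (1|15).
(1|15) = 1. Collecting the sign factors: 1.
Product: (1)·(1) = 1.

1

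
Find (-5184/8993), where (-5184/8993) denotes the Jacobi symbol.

(-5184/8993)
  = (5184/8993)    [8993 ≡ 1 mod 4 ⇒ (-1/8993) = +1]
  = (81/8993)    [8993 ≡ 1 mod 8 ⇒ (2/8993)^6 = +1]
  = (8993/81)    [QR: 81 ≡ 1 mod 4, sign kept]
  = (2/81)    [8993 ≡ 2 mod 81]
  = (1/81)    [81 ≡ 1 mod 8 ⇒ (2/81) = +1]
  = 1    [(1/81) = 1]

1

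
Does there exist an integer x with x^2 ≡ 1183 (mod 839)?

(1183/839)
  = (344/839)    [1183 ≡ 344 mod 839]
  = (43/839)    [839 ≡ 7 mod 8 ⇒ (2/839)^3 = +1]
  = -(839/43)    [QR: both ≡ 3 mod 4, sign flips]
  = -(22/43)    [839 ≡ 22 mod 43]
  = (11/43)    [43 ≡ 3 mod 8 ⇒ (2/43) = -1]
  = -(43/11)    [QR: both ≡ 3 mod 4, sign flips]
  = -(10/11)    [43 ≡ 10 mod 11]
  = (5/11)    [11 ≡ 3 mod 8 ⇒ (2/11) = -1]
  = (11/5)    [QR: 5 ≡ 1 mod 4, sign kept]
  = (1/5)    [11 ≡ 1 mod 5]
  = 1    [(1/5) = 1]
(1183/839) = 1, and 839 is prime, so 1183 is a quadratic residue mod 839.

yes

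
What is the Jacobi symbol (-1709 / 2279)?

Pull out -1: (-1709 / 2279) = (-1 / 2279)·(1709 / 2279). Since 2279 ≡ 3 (mod 4), (-1 / 2279) = -1. Now have -(1709 / 2279).
1709 ≡ 1 (mod 4), so quadratic reciprocity gives (1709 / 2279) = (2279 / 1709). Reduce: 2279 ≡ 570 (mod 1709). Now have -(570 / 1709).
Factor out 2: 570 = 2·285. Since 1709 ≡ 5 (mod 8), (2 / 1709) = -1. Now have (285 / 1709).
285 ≡ 1 (mod 4), so quadratic reciprocity gives (285 / 1709) = (1709 / 285). Reduce: 1709 ≡ 284 (mod 285). Now have (284 / 285).
Factor out 2: 284 = 2^2·71. Since 285 ≡ 5 (mod 8), (2 / 285) = -1, and (2 / 285)^2 = +1. Now have (71 / 285).
285 ≡ 1 (mod 4), so quadratic reciprocity gives (71 / 285) = (285 / 71). Reduce: 285 ≡ 1 (mod 71). Now have (1 / 71).
(1 / 71) = 1. Collecting the sign factors: 1.

1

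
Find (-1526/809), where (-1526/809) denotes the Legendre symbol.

(-1526/809)
  = (1526/809)    [809 ≡ 1 mod 4 ⇒ (-1/809) = +1]
  = (717/809)    [1526 ≡ 717 mod 809]
  = (809/717)    [QR: 717 ≡ 1 mod 4, sign kept]
  = (92/717)    [809 ≡ 92 mod 717]
  = (23/717)    [717 ≡ 5 mod 8 ⇒ (2/717)^2 = +1]
  = (717/23)    [QR: 717 ≡ 1 mod 4, sign kept]
  = (4/23)    [717 ≡ 4 mod 23]
  = (1/23)    [23 ≡ 7 mod 8 ⇒ (2/23)^2 = +1]
  = 1    [(1/23) = 1]

1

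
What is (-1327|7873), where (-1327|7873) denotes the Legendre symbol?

Pull out -1: (-1327|7873) = (-1|7873)·(1327|7873). Since 7873 ≡ 1 (mod 4), (-1|7873) = +1. Now have (1327|7873).
7873 ≡ 1 (mod 4), so quadratic reciprocity gives (1327|7873) = (7873|1327). Reduce: 7873 ≡ 1238 (mod 1327). Now have (1238|1327).
Factor out 2: 1238 = 2·619. Since 1327 ≡ 7 (mod 8), (2|1327) = +1. Now have (619|1327).
Both 619 ≡ 3 and 1327 ≡ 3 (mod 4), so reciprocity gives (619|1327) = -(1327|619). Reduce: 1327 ≡ 89 (mod 619). Now have -(89|619).
89 ≡ 1 (mod 4), so quadratic reciprocity gives (89|619) = (619|89). Reduce: 619 ≡ 85 (mod 89). Now have -(85|89).
85 ≡ 1 (mod 4), so quadratic reciprocity gives (85|89) = (89|85). Reduce: 89 ≡ 4 (mod 85). Now have -(4|85).
Factor out 2: 4 = 2^2. Since 85 ≡ 5 (mod 8), (2|85) = -1, and (2|85)^2 = +1. Now have -(1|85).
(1|85) = 1. Collecting the sign factors: -1.

-1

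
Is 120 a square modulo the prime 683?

yes

Factor out 2: 120 = 2^3·15. Since 683 ≡ 3 (mod 8), (2|683) = -1, and (2|683)^3 = -1. Now have -(15|683).
Both 15 ≡ 3 and 683 ≡ 3 (mod 4), so reciprocity gives (15|683) = -(683|15). Reduce: 683 ≡ 8 (mod 15). Now have (8|15).
Factor out 2: 8 = 2^3. Since 15 ≡ 7 (mod 8), (2|15) = +1, and (2|15)^3 = +1. Now have (1|15).
(1|15) = 1. Collecting the sign factors: 1.
The Legendre symbol is 1, so x^2 ≡ 120 (mod 683) has solution.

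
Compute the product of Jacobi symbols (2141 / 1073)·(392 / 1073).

By multiplicativity, (2141·392 / 1073) = (2141 / 1073)·(392 / 1073).
First factor (2141 / 1073):
(2141 / 1073)
  = (1068 / 1073)    [2141 ≡ 1068 mod 1073]
  = (267 / 1073)    [1073 ≡ 1 mod 8 ⇒ (2 / 1073)^2 = +1]
  = (1073 / 267)    [QR: 1073 ≡ 1 mod 4, sign kept]
  = (5 / 267)    [1073 ≡ 5 mod 267]
  = (267 / 5)    [QR: 5 ≡ 1 mod 4, sign kept]
  = (2 / 5)    [267 ≡ 2 mod 5]
  = -(1 / 5)    [5 ≡ 5 mod 8 ⇒ (2 / 5) = -1]
  = -1    [(1 / 5) = 1]
Second factor (392 / 1073):
(392 / 1073)
  = (49 / 1073)    [1073 ≡ 1 mod 8 ⇒ (2 / 1073)^3 = +1]
  = (1073 / 49)    [QR: 49 ≡ 1 mod 4, sign kept]
  = (44 / 49)    [1073 ≡ 44 mod 49]
  = (11 / 49)    [49 ≡ 1 mod 8 ⇒ (2 / 49)^2 = +1]
  = (49 / 11)    [QR: 49 ≡ 1 mod 4, sign kept]
  = (5 / 11)    [49 ≡ 5 mod 11]
  = (11 / 5)    [QR: 5 ≡ 1 mod 4, sign kept]
  = (1 / 5)    [11 ≡ 1 mod 5]
  = 1    [(1 / 5) = 1]
Product: (-1)·(1) = -1.

-1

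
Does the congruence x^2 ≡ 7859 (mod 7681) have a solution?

no

(7859|7681)
  = (178|7681)    [7859 ≡ 178 mod 7681]
  = (89|7681)    [7681 ≡ 1 mod 8 ⇒ (2|7681) = +1]
  = (7681|89)    [QR: 89 ≡ 1 mod 4, sign kept]
  = (27|89)    [7681 ≡ 27 mod 89]
  = (89|27)    [QR: 89 ≡ 1 mod 4, sign kept]
  = (8|27)    [89 ≡ 8 mod 27]
  = -(1|27)    [27 ≡ 3 mod 8 ⇒ (2|27)^3 = -1]
  = -1    [(1|27) = 1]
(7859|7681) = -1, and 7681 is prime, so 7859 is not a quadratic residue mod 7681.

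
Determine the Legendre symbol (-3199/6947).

1

Reduce the numerator: -3199 ≡ 3748 (mod 6947), so (-3199/6947) = (3748/6947).
Factor out 2: 3748 = 2^2·937. Since 6947 ≡ 3 (mod 8), (2/6947) = -1, and (2/6947)^2 = +1. Now have (937/6947).
937 ≡ 1 (mod 4), so quadratic reciprocity gives (937/6947) = (6947/937). Reduce: 6947 ≡ 388 (mod 937). Now have (388/937).
Factor out 2: 388 = 2^2·97. Since 937 ≡ 1 (mod 8), (2/937) = +1, and (2/937)^2 = +1. Now have (97/937).
97 ≡ 1 (mod 4), so quadratic reciprocity gives (97/937) = (937/97). Reduce: 937 ≡ 64 (mod 97). Now have (64/97).
Factor out 2: 64 = 2^6. Since 97 ≡ 1 (mod 8), (2/97) = +1, and (2/97)^6 = +1. Now have (1/97).
(1/97) = 1. Collecting the sign factors: 1.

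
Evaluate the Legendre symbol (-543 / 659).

(-543 / 659)
  = (116 / 659)    [-543 ≡ 116 mod 659]
  = (29 / 659)    [659 ≡ 3 mod 8 ⇒ (2 / 659)^2 = +1]
  = (659 / 29)    [QR: 29 ≡ 1 mod 4, sign kept]
  = (21 / 29)    [659 ≡ 21 mod 29]
  = (29 / 21)    [QR: 21 ≡ 1 mod 4, sign kept]
  = (8 / 21)    [29 ≡ 8 mod 21]
  = -(1 / 21)    [21 ≡ 5 mod 8 ⇒ (2 / 21)^3 = -1]
  = -1    [(1 / 21) = 1]

-1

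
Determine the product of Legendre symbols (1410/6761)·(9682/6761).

-1

By multiplicativity, (1410·9682/6761) = (1410/6761)·(9682/6761).
First factor (1410/6761):
(1410/6761)
  = (705/6761)    [6761 ≡ 1 mod 8 ⇒ (2/6761) = +1]
  = (6761/705)    [QR: 705 ≡ 1 mod 4, sign kept]
  = (416/705)    [6761 ≡ 416 mod 705]
  = (13/705)    [705 ≡ 1 mod 8 ⇒ (2/705)^5 = +1]
  = (705/13)    [QR: 13 ≡ 1 mod 4, sign kept]
  = (3/13)    [705 ≡ 3 mod 13]
  = (13/3)    [QR: 13 ≡ 1 mod 4, sign kept]
  = (1/3)    [13 ≡ 1 mod 3]
  = 1    [(1/3) = 1]
Second factor (9682/6761):
(9682/6761)
  = (2921/6761)    [9682 ≡ 2921 mod 6761]
  = (6761/2921)    [QR: 2921 ≡ 1 mod 4, sign kept]
  = (919/2921)    [6761 ≡ 919 mod 2921]
  = (2921/919)    [QR: 2921 ≡ 1 mod 4, sign kept]
  = (164/919)    [2921 ≡ 164 mod 919]
  = (41/919)    [919 ≡ 7 mod 8 ⇒ (2/919)^2 = +1]
  = (919/41)    [QR: 41 ≡ 1 mod 4, sign kept]
  = (17/41)    [919 ≡ 17 mod 41]
  = (41/17)    [QR: 17 ≡ 1 mod 4, sign kept]
  = (7/17)    [41 ≡ 7 mod 17]
  = (17/7)    [QR: 17 ≡ 1 mod 4, sign kept]
  = (3/7)    [17 ≡ 3 mod 7]
  = -(7/3)    [QR: both ≡ 3 mod 4, sign flips]
  = -(1/3)    [7 ≡ 1 mod 3]
  = -1    [(1/3) = 1]
Product: (1)·(-1) = -1.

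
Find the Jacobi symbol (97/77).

(97/77)
  = (20/77)    [97 ≡ 20 mod 77]
  = (5/77)    [77 ≡ 5 mod 8 ⇒ (2/77)^2 = +1]
  = (77/5)    [QR: 5 ≡ 1 mod 4, sign kept]
  = (2/5)    [77 ≡ 2 mod 5]
  = -(1/5)    [5 ≡ 5 mod 8 ⇒ (2/5) = -1]
  = -1    [(1/5) = 1]

-1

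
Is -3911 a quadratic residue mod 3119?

no

Pull out -1: (-3911/3119) = (-1/3119)·(3911/3119). Since 3119 ≡ 3 (mod 4), (-1/3119) = -1. Now have -(3911/3119).
Reduce the numerator: 3911 ≡ 792 (mod 3119), so (3911/3119) = (792/3119).
Factor out 2: 792 = 2^3·99. Since 3119 ≡ 7 (mod 8), (2/3119) = +1, and (2/3119)^3 = +1. Now have -(99/3119).
Both 99 ≡ 3 and 3119 ≡ 3 (mod 4), so reciprocity gives (99/3119) = -(3119/99). Reduce: 3119 ≡ 50 (mod 99). Now have (50/99).
Factor out 2: 50 = 2·25. Since 99 ≡ 3 (mod 8), (2/99) = -1. Now have -(25/99).
25 ≡ 1 (mod 4), so quadratic reciprocity gives (25/99) = (99/25). Reduce: 99 ≡ 24 (mod 25). Now have -(24/25).
Factor out 2: 24 = 2^3·3. Since 25 ≡ 1 (mod 8), (2/25) = +1, and (2/25)^3 = +1. Now have -(3/25).
25 ≡ 1 (mod 4), so quadratic reciprocity gives (3/25) = (25/3). Reduce: 25 ≡ 1 (mod 3). Now have -(1/3).
(1/3) = 1. Collecting the sign factors: -1.
The Legendre symbol is -1, so x^2 ≡ -3911 (mod 3119) has no solution.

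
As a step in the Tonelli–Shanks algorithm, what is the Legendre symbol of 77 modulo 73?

Reduce the numerator: 77 ≡ 4 (mod 73), so (77|73) = (4|73).
Factor out 2: 4 = 2^2. Since 73 ≡ 1 (mod 8), (2|73) = +1, and (2|73)^2 = +1. Now have (1|73).
(1|73) = 1. Collecting the sign factors: 1.

1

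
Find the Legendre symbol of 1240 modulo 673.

1

(1240/673)
  = (567/673)    [1240 ≡ 567 mod 673]
  = (673/567)    [QR: 673 ≡ 1 mod 4, sign kept]
  = (106/567)    [673 ≡ 106 mod 567]
  = (53/567)    [567 ≡ 7 mod 8 ⇒ (2/567) = +1]
  = (567/53)    [QR: 53 ≡ 1 mod 4, sign kept]
  = (37/53)    [567 ≡ 37 mod 53]
  = (53/37)    [QR: 37 ≡ 1 mod 4, sign kept]
  = (16/37)    [53 ≡ 16 mod 37]
  = (1/37)    [37 ≡ 5 mod 8 ⇒ (2/37)^4 = +1]
  = 1    [(1/37) = 1]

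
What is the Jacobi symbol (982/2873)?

1

Factor out 2: 982 = 2·491. Since 2873 ≡ 1 (mod 8), (2/2873) = +1. Now have (491/2873).
2873 ≡ 1 (mod 4), so quadratic reciprocity gives (491/2873) = (2873/491). Reduce: 2873 ≡ 418 (mod 491). Now have (418/491).
Factor out 2: 418 = 2·209. Since 491 ≡ 3 (mod 8), (2/491) = -1. Now have -(209/491).
209 ≡ 1 (mod 4), so quadratic reciprocity gives (209/491) = (491/209). Reduce: 491 ≡ 73 (mod 209). Now have -(73/209).
73 ≡ 1 (mod 4), so quadratic reciprocity gives (73/209) = (209/73). Reduce: 209 ≡ 63 (mod 73). Now have -(63/73).
73 ≡ 1 (mod 4), so quadratic reciprocity gives (63/73) = (73/63). Reduce: 73 ≡ 10 (mod 63). Now have -(10/63).
Factor out 2: 10 = 2·5. Since 63 ≡ 7 (mod 8), (2/63) = +1. Now have -(5/63).
5 ≡ 1 (mod 4), so quadratic reciprocity gives (5/63) = (63/5). Reduce: 63 ≡ 3 (mod 5). Now have -(3/5).
5 ≡ 1 (mod 4), so quadratic reciprocity gives (3/5) = (5/3). Reduce: 5 ≡ 2 (mod 3). Now have -(2/3).
Factor out 2: 2 = 2. Since 3 ≡ 3 (mod 8), (2/3) = -1. Now have (1/3).
(1/3) = 1. Collecting the sign factors: 1.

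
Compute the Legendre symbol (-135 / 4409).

Reduce the numerator: -135 ≡ 4274 (mod 4409), so (-135 / 4409) = (4274 / 4409).
Factor out 2: 4274 = 2·2137. Since 4409 ≡ 1 (mod 8), (2 / 4409) = +1. Now have (2137 / 4409).
2137 ≡ 1 (mod 4), so quadratic reciprocity gives (2137 / 4409) = (4409 / 2137). Reduce: 4409 ≡ 135 (mod 2137). Now have (135 / 2137).
2137 ≡ 1 (mod 4), so quadratic reciprocity gives (135 / 2137) = (2137 / 135). Reduce: 2137 ≡ 112 (mod 135). Now have (112 / 135).
Factor out 2: 112 = 2^4·7. Since 135 ≡ 7 (mod 8), (2 / 135) = +1, and (2 / 135)^4 = +1. Now have (7 / 135).
Both 7 ≡ 3 and 135 ≡ 3 (mod 4), so reciprocity gives (7 / 135) = -(135 / 7). Reduce: 135 ≡ 2 (mod 7). Now have -(2 / 7).
Factor out 2: 2 = 2. Since 7 ≡ 7 (mod 8), (2 / 7) = +1. Now have -(1 / 7).
(1 / 7) = 1. Collecting the sign factors: -1.

-1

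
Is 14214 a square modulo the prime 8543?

no

Reduce the numerator: 14214 ≡ 5671 (mod 8543), so (14214/8543) = (5671/8543).
Both 5671 ≡ 3 and 8543 ≡ 3 (mod 4), so reciprocity gives (5671/8543) = -(8543/5671). Reduce: 8543 ≡ 2872 (mod 5671). Now have -(2872/5671).
Factor out 2: 2872 = 2^3·359. Since 5671 ≡ 7 (mod 8), (2/5671) = +1, and (2/5671)^3 = +1. Now have -(359/5671).
Both 359 ≡ 3 and 5671 ≡ 3 (mod 4), so reciprocity gives (359/5671) = -(5671/359). Reduce: 5671 ≡ 286 (mod 359). Now have (286/359).
Factor out 2: 286 = 2·143. Since 359 ≡ 7 (mod 8), (2/359) = +1. Now have (143/359).
Both 143 ≡ 3 and 359 ≡ 3 (mod 4), so reciprocity gives (143/359) = -(359/143). Reduce: 359 ≡ 73 (mod 143). Now have -(73/143).
73 ≡ 1 (mod 4), so quadratic reciprocity gives (73/143) = (143/73). Reduce: 143 ≡ 70 (mod 73). Now have -(70/73).
Factor out 2: 70 = 2·35. Since 73 ≡ 1 (mod 8), (2/73) = +1. Now have -(35/73).
73 ≡ 1 (mod 4), so quadratic reciprocity gives (35/73) = (73/35). Reduce: 73 ≡ 3 (mod 35). Now have -(3/35).
Both 3 ≡ 3 and 35 ≡ 3 (mod 4), so reciprocity gives (3/35) = -(35/3). Reduce: 35 ≡ 2 (mod 3). Now have (2/3).
Factor out 2: 2 = 2. Since 3 ≡ 3 (mod 8), (2/3) = -1. Now have -(1/3).
(1/3) = 1. Collecting the sign factors: -1.
(14214/8543) = -1, and 8543 is prime, so 14214 is not a quadratic residue mod 8543.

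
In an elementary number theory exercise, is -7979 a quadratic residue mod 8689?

Pull out -1: (-7979|8689) = (-1|8689)·(7979|8689). Since 8689 ≡ 1 (mod 4), (-1|8689) = +1. Now have (7979|8689).
8689 ≡ 1 (mod 4), so quadratic reciprocity gives (7979|8689) = (8689|7979). Reduce: 8689 ≡ 710 (mod 7979). Now have (710|7979).
Factor out 2: 710 = 2·355. Since 7979 ≡ 3 (mod 8), (2|7979) = -1. Now have -(355|7979).
Both 355 ≡ 3 and 7979 ≡ 3 (mod 4), so reciprocity gives (355|7979) = -(7979|355). Reduce: 7979 ≡ 169 (mod 355). Now have (169|355).
169 ≡ 1 (mod 4), so quadratic reciprocity gives (169|355) = (355|169). Reduce: 355 ≡ 17 (mod 169). Now have (17|169).
17 ≡ 1 (mod 4), so quadratic reciprocity gives (17|169) = (169|17). Reduce: 169 ≡ 16 (mod 17). Now have (16|17).
Factor out 2: 16 = 2^4. Since 17 ≡ 1 (mod 8), (2|17) = +1, and (2|17)^4 = +1. Now have (1|17).
(1|17) = 1. Collecting the sign factors: 1.
(-7979|8689) = 1, and 8689 is prime, so -7979 is a quadratic residue mod 8689.

yes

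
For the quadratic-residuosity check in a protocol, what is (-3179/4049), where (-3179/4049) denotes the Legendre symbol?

1

(-3179/4049)
  = (3179/4049)    [4049 ≡ 1 mod 4 ⇒ (-1/4049) = +1]
  = (4049/3179)    [QR: 4049 ≡ 1 mod 4, sign kept]
  = (870/3179)    [4049 ≡ 870 mod 3179]
  = -(435/3179)    [3179 ≡ 3 mod 8 ⇒ (2/3179) = -1]
  = (3179/435)    [QR: both ≡ 3 mod 4, sign flips]
  = (134/435)    [3179 ≡ 134 mod 435]
  = -(67/435)    [435 ≡ 3 mod 8 ⇒ (2/435) = -1]
  = (435/67)    [QR: both ≡ 3 mod 4, sign flips]
  = (33/67)    [435 ≡ 33 mod 67]
  = (67/33)    [QR: 33 ≡ 1 mod 4, sign kept]
  = (1/33)    [67 ≡ 1 mod 33]
  = 1    [(1/33) = 1]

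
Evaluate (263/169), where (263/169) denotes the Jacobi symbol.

Reduce the numerator: 263 ≡ 94 (mod 169), so (263/169) = (94/169).
Factor out 2: 94 = 2·47. Since 169 ≡ 1 (mod 8), (2/169) = +1. Now have (47/169).
169 ≡ 1 (mod 4), so quadratic reciprocity gives (47/169) = (169/47). Reduce: 169 ≡ 28 (mod 47). Now have (28/47).
Factor out 2: 28 = 2^2·7. Since 47 ≡ 7 (mod 8), (2/47) = +1, and (2/47)^2 = +1. Now have (7/47).
Both 7 ≡ 3 and 47 ≡ 3 (mod 4), so reciprocity gives (7/47) = -(47/7). Reduce: 47 ≡ 5 (mod 7). Now have -(5/7).
5 ≡ 1 (mod 4), so quadratic reciprocity gives (5/7) = (7/5). Reduce: 7 ≡ 2 (mod 5). Now have -(2/5).
Factor out 2: 2 = 2. Since 5 ≡ 5 (mod 8), (2/5) = -1. Now have (1/5).
(1/5) = 1. Collecting the sign factors: 1.

1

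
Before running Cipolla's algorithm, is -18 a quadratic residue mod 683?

Pull out -1: (-18|683) = (-1|683)·(18|683). Since 683 ≡ 3 (mod 4), (-1|683) = -1. Now have -(18|683).
Factor out 2: 18 = 2·9. Since 683 ≡ 3 (mod 8), (2|683) = -1. Now have (9|683).
9 ≡ 1 (mod 4), so quadratic reciprocity gives (9|683) = (683|9). Reduce: 683 ≡ 8 (mod 9). Now have (8|9).
Factor out 2: 8 = 2^3. Since 9 ≡ 1 (mod 8), (2|9) = +1, and (2|9)^3 = +1. Now have (1|9).
(1|9) = 1. Collecting the sign factors: 1.
The Legendre symbol is 1, so x^2 ≡ -18 (mod 683) has solution.

yes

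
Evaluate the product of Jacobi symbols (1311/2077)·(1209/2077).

By multiplicativity, (1311·1209/2077) = (1311/2077)·(1209/2077).
First factor (1311/2077):
2077 ≡ 1 (mod 4), so quadratic reciprocity gives (1311/2077) = (2077/1311). Reduce: 2077 ≡ 766 (mod 1311). Now have (766/1311).
Factor out 2: 766 = 2·383. Since 1311 ≡ 7 (mod 8), (2/1311) = +1. Now have (383/1311).
Both 383 ≡ 3 and 1311 ≡ 3 (mod 4), so reciprocity gives (383/1311) = -(1311/383). Reduce: 1311 ≡ 162 (mod 383). Now have -(162/383).
Factor out 2: 162 = 2·81. Since 383 ≡ 7 (mod 8), (2/383) = +1. Now have -(81/383).
81 ≡ 1 (mod 4), so quadratic reciprocity gives (81/383) = (383/81). Reduce: 383 ≡ 59 (mod 81). Now have -(59/81).
81 ≡ 1 (mod 4), so quadratic reciprocity gives (59/81) = (81/59). Reduce: 81 ≡ 22 (mod 59). Now have -(22/59).
Factor out 2: 22 = 2·11. Since 59 ≡ 3 (mod 8), (2/59) = -1. Now have (11/59).
Both 11 ≡ 3 and 59 ≡ 3 (mod 4), so reciprocity gives (11/59) = -(59/11). Reduce: 59 ≡ 4 (mod 11). Now have -(4/11).
Factor out 2: 4 = 2^2. Since 11 ≡ 3 (mod 8), (2/11) = -1, and (2/11)^2 = +1. Now have -(1/11).
(1/11) = 1. Collecting the sign factors: -1.
Second factor (1209/2077):
1209 ≡ 1 (mod 4), so quadratic reciprocity gives (1209/2077) = (2077/1209). Reduce: 2077 ≡ 868 (mod 1209). Now have (868/1209).
Factor out 2: 868 = 2^2·217. Since 1209 ≡ 1 (mod 8), (2/1209) = +1, and (2/1209)^2 = +1. Now have (217/1209).
217 ≡ 1 (mod 4), so quadratic reciprocity gives (217/1209) = (1209/217). Reduce: 1209 ≡ 124 (mod 217). Now have (124/217).
Factor out 2: 124 = 2^2·31. Since 217 ≡ 1 (mod 8), (2/217) = +1, and (2/217)^2 = +1. Now have (31/217).
217 ≡ 1 (mod 4), so quadratic reciprocity gives (31/217) = (217/31). Reduce: 217 ≡ 0 (mod 31). Now have (0/31).
The numerator is now 0 with denominator 31 > 1: the symbol is 0.
Product: (-1)·(0) = 0.

0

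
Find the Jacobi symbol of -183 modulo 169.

Reduce the numerator: -183 ≡ 155 (mod 169), so (-183/169) = (155/169).
169 ≡ 1 (mod 4), so quadratic reciprocity gives (155/169) = (169/155). Reduce: 169 ≡ 14 (mod 155). Now have (14/155).
Factor out 2: 14 = 2·7. Since 155 ≡ 3 (mod 8), (2/155) = -1. Now have -(7/155).
Both 7 ≡ 3 and 155 ≡ 3 (mod 4), so reciprocity gives (7/155) = -(155/7). Reduce: 155 ≡ 1 (mod 7). Now have (1/7).
(1/7) = 1. Collecting the sign factors: 1.

1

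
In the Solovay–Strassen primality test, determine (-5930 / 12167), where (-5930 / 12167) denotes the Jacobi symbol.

Reduce the numerator: -5930 ≡ 6237 (mod 12167), so (-5930 / 12167) = (6237 / 12167).
6237 ≡ 1 (mod 4), so quadratic reciprocity gives (6237 / 12167) = (12167 / 6237). Reduce: 12167 ≡ 5930 (mod 6237). Now have (5930 / 6237).
Factor out 2: 5930 = 2·2965. Since 6237 ≡ 5 (mod 8), (2 / 6237) = -1. Now have -(2965 / 6237).
2965 ≡ 1 (mod 4), so quadratic reciprocity gives (2965 / 6237) = (6237 / 2965). Reduce: 6237 ≡ 307 (mod 2965). Now have -(307 / 2965).
2965 ≡ 1 (mod 4), so quadratic reciprocity gives (307 / 2965) = (2965 / 307). Reduce: 2965 ≡ 202 (mod 307). Now have -(202 / 307).
Factor out 2: 202 = 2·101. Since 307 ≡ 3 (mod 8), (2 / 307) = -1. Now have (101 / 307).
101 ≡ 1 (mod 4), so quadratic reciprocity gives (101 / 307) = (307 / 101). Reduce: 307 ≡ 4 (mod 101). Now have (4 / 101).
Factor out 2: 4 = 2^2. Since 101 ≡ 5 (mod 8), (2 / 101) = -1, and (2 / 101)^2 = +1. Now have (1 / 101).
(1 / 101) = 1. Collecting the sign factors: 1.

1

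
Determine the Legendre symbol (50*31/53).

By multiplicativity, (50·31/53) = (50/53)·(31/53).
First factor (50/53):
(50/53)
  = -(25/53)    [53 ≡ 5 mod 8 ⇒ (2/53) = -1]
  = -(53/25)    [QR: 25 ≡ 1 mod 4, sign kept]
  = -(3/25)    [53 ≡ 3 mod 25]
  = -(25/3)    [QR: 25 ≡ 1 mod 4, sign kept]
  = -(1/3)    [25 ≡ 1 mod 3]
  = -1    [(1/3) = 1]
Second factor (31/53):
(31/53)
  = (53/31)    [QR: 53 ≡ 1 mod 4, sign kept]
  = (22/31)    [53 ≡ 22 mod 31]
  = (11/31)    [31 ≡ 7 mod 8 ⇒ (2/31) = +1]
  = -(31/11)    [QR: both ≡ 3 mod 4, sign flips]
  = -(9/11)    [31 ≡ 9 mod 11]
  = -(11/9)    [QR: 9 ≡ 1 mod 4, sign kept]
  = -(2/9)    [11 ≡ 2 mod 9]
  = -(1/9)    [9 ≡ 1 mod 8 ⇒ (2/9) = +1]
  = -1    [(1/9) = 1]
Product: (-1)·(-1) = 1.

1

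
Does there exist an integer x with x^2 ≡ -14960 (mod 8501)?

Pull out -1: (-14960/8501) = (-1/8501)·(14960/8501). Since 8501 ≡ 1 (mod 4), (-1/8501) = +1. Now have (14960/8501).
Reduce the numerator: 14960 ≡ 6459 (mod 8501), so (14960/8501) = (6459/8501).
8501 ≡ 1 (mod 4), so quadratic reciprocity gives (6459/8501) = (8501/6459). Reduce: 8501 ≡ 2042 (mod 6459). Now have (2042/6459).
Factor out 2: 2042 = 2·1021. Since 6459 ≡ 3 (mod 8), (2/6459) = -1. Now have -(1021/6459).
1021 ≡ 1 (mod 4), so quadratic reciprocity gives (1021/6459) = (6459/1021). Reduce: 6459 ≡ 333 (mod 1021). Now have -(333/1021).
333 ≡ 1 (mod 4), so quadratic reciprocity gives (333/1021) = (1021/333). Reduce: 1021 ≡ 22 (mod 333). Now have -(22/333).
Factor out 2: 22 = 2·11. Since 333 ≡ 5 (mod 8), (2/333) = -1. Now have (11/333).
333 ≡ 1 (mod 4), so quadratic reciprocity gives (11/333) = (333/11). Reduce: 333 ≡ 3 (mod 11). Now have (3/11).
Both 3 ≡ 3 and 11 ≡ 3 (mod 4), so reciprocity gives (3/11) = -(11/3). Reduce: 11 ≡ 2 (mod 3). Now have -(2/3).
Factor out 2: 2 = 2. Since 3 ≡ 3 (mod 8), (2/3) = -1. Now have (1/3).
(1/3) = 1. Collecting the sign factors: 1.
(-14960/8501) = 1, and 8501 is prime, so -14960 is a quadratic residue mod 8501.

yes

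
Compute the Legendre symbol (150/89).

Reduce the numerator: 150 ≡ 61 (mod 89), so (150/89) = (61/89).
61 ≡ 1 (mod 4), so quadratic reciprocity gives (61/89) = (89/61). Reduce: 89 ≡ 28 (mod 61). Now have (28/61).
Factor out 2: 28 = 2^2·7. Since 61 ≡ 5 (mod 8), (2/61) = -1, and (2/61)^2 = +1. Now have (7/61).
61 ≡ 1 (mod 4), so quadratic reciprocity gives (7/61) = (61/7). Reduce: 61 ≡ 5 (mod 7). Now have (5/7).
5 ≡ 1 (mod 4), so quadratic reciprocity gives (5/7) = (7/5). Reduce: 7 ≡ 2 (mod 5). Now have (2/5).
Factor out 2: 2 = 2. Since 5 ≡ 5 (mod 8), (2/5) = -1. Now have -(1/5).
(1/5) = 1. Collecting the sign factors: -1.

-1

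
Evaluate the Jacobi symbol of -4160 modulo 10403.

1

Reduce the numerator: -4160 ≡ 6243 (mod 10403), so (-4160|10403) = (6243|10403).
Both 6243 ≡ 3 and 10403 ≡ 3 (mod 4), so reciprocity gives (6243|10403) = -(10403|6243). Reduce: 10403 ≡ 4160 (mod 6243). Now have -(4160|6243).
Factor out 2: 4160 = 2^6·65. Since 6243 ≡ 3 (mod 8), (2|6243) = -1, and (2|6243)^6 = +1. Now have -(65|6243).
65 ≡ 1 (mod 4), so quadratic reciprocity gives (65|6243) = (6243|65). Reduce: 6243 ≡ 3 (mod 65). Now have -(3|65).
65 ≡ 1 (mod 4), so quadratic reciprocity gives (3|65) = (65|3). Reduce: 65 ≡ 2 (mod 3). Now have -(2|3).
Factor out 2: 2 = 2. Since 3 ≡ 3 (mod 8), (2|3) = -1. Now have (1|3).
(1|3) = 1. Collecting the sign factors: 1.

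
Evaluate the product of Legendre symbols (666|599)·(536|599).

By multiplicativity, (666·536|599) = (666|599)·(536|599).
First factor (666|599):
(666|599)
  = (67|599)    [666 ≡ 67 mod 599]
  = -(599|67)    [QR: both ≡ 3 mod 4, sign flips]
  = -(63|67)    [599 ≡ 63 mod 67]
  = (67|63)    [QR: both ≡ 3 mod 4, sign flips]
  = (4|63)    [67 ≡ 4 mod 63]
  = (1|63)    [63 ≡ 7 mod 8 ⇒ (2|63)^2 = +1]
  = 1    [(1|63) = 1]
Second factor (536|599):
(536|599)
  = (67|599)    [599 ≡ 7 mod 8 ⇒ (2|599)^3 = +1]
  = -(599|67)    [QR: both ≡ 3 mod 4, sign flips]
  = -(63|67)    [599 ≡ 63 mod 67]
  = (67|63)    [QR: both ≡ 3 mod 4, sign flips]
  = (4|63)    [67 ≡ 4 mod 63]
  = (1|63)    [63 ≡ 7 mod 8 ⇒ (2|63)^2 = +1]
  = 1    [(1|63) = 1]
Product: (1)·(1) = 1.

1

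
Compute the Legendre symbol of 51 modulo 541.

-1

(51/541)
  = (541/51)    [QR: 541 ≡ 1 mod 4, sign kept]
  = (31/51)    [541 ≡ 31 mod 51]
  = -(51/31)    [QR: both ≡ 3 mod 4, sign flips]
  = -(20/31)    [51 ≡ 20 mod 31]
  = -(5/31)    [31 ≡ 7 mod 8 ⇒ (2/31)^2 = +1]
  = -(31/5)    [QR: 5 ≡ 1 mod 4, sign kept]
  = -(1/5)    [31 ≡ 1 mod 5]
  = -1    [(1/5) = 1]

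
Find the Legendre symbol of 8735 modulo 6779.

(8735 / 6779)
  = (1956 / 6779)    [8735 ≡ 1956 mod 6779]
  = (489 / 6779)    [6779 ≡ 3 mod 8 ⇒ (2 / 6779)^2 = +1]
  = (6779 / 489)    [QR: 489 ≡ 1 mod 4, sign kept]
  = (422 / 489)    [6779 ≡ 422 mod 489]
  = (211 / 489)    [489 ≡ 1 mod 8 ⇒ (2 / 489) = +1]
  = (489 / 211)    [QR: 489 ≡ 1 mod 4, sign kept]
  = (67 / 211)    [489 ≡ 67 mod 211]
  = -(211 / 67)    [QR: both ≡ 3 mod 4, sign flips]
  = -(10 / 67)    [211 ≡ 10 mod 67]
  = (5 / 67)    [67 ≡ 3 mod 8 ⇒ (2 / 67) = -1]
  = (67 / 5)    [QR: 5 ≡ 1 mod 4, sign kept]
  = (2 / 5)    [67 ≡ 2 mod 5]
  = -(1 / 5)    [5 ≡ 5 mod 8 ⇒ (2 / 5) = -1]
  = -1    [(1 / 5) = 1]

-1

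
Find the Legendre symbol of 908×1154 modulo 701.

1

By multiplicativity, (908·1154|701) = (908|701)·(1154|701).
First factor (908|701):
Reduce the numerator: 908 ≡ 207 (mod 701), so (908|701) = (207|701).
701 ≡ 1 (mod 4), so quadratic reciprocity gives (207|701) = (701|207). Reduce: 701 ≡ 80 (mod 207). Now have (80|207).
Factor out 2: 80 = 2^4·5. Since 207 ≡ 7 (mod 8), (2|207) = +1, and (2|207)^4 = +1. Now have (5|207).
5 ≡ 1 (mod 4), so quadratic reciprocity gives (5|207) = (207|5). Reduce: 207 ≡ 2 (mod 5). Now have (2|5).
Factor out 2: 2 = 2. Since 5 ≡ 5 (mod 8), (2|5) = -1. Now have -(1|5).
(1|5) = 1. Collecting the sign factors: -1.
Second factor (1154|701):
Reduce the numerator: 1154 ≡ 453 (mod 701), so (1154|701) = (453|701).
453 ≡ 1 (mod 4), so quadratic reciprocity gives (453|701) = (701|453). Reduce: 701 ≡ 248 (mod 453). Now have (248|453).
Factor out 2: 248 = 2^3·31. Since 453 ≡ 5 (mod 8), (2|453) = -1, and (2|453)^3 = -1. Now have -(31|453).
453 ≡ 1 (mod 4), so quadratic reciprocity gives (31|453) = (453|31). Reduce: 453 ≡ 19 (mod 31). Now have -(19|31).
Both 19 ≡ 3 and 31 ≡ 3 (mod 4), so reciprocity gives (19|31) = -(31|19). Reduce: 31 ≡ 12 (mod 19). Now have (12|19).
Factor out 2: 12 = 2^2·3. Since 19 ≡ 3 (mod 8), (2|19) = -1, and (2|19)^2 = +1. Now have (3|19).
Both 3 ≡ 3 and 19 ≡ 3 (mod 4), so reciprocity gives (3|19) = -(19|3). Reduce: 19 ≡ 1 (mod 3). Now have -(1|3).
(1|3) = 1. Collecting the sign factors: -1.
Product: (-1)·(-1) = 1.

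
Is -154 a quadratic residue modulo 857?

(-154|857)
  = (154|857)    [857 ≡ 1 mod 4 ⇒ (-1|857) = +1]
  = (77|857)    [857 ≡ 1 mod 8 ⇒ (2|857) = +1]
  = (857|77)    [QR: 77 ≡ 1 mod 4, sign kept]
  = (10|77)    [857 ≡ 10 mod 77]
  = -(5|77)    [77 ≡ 5 mod 8 ⇒ (2|77) = -1]
  = -(77|5)    [QR: 5 ≡ 1 mod 4, sign kept]
  = -(2|5)    [77 ≡ 2 mod 5]
  = (1|5)    [5 ≡ 5 mod 8 ⇒ (2|5) = -1]
  = 1    [(1|5) = 1]
The Legendre symbol is 1, so x^2 ≡ -154 (mod 857) has solution.

yes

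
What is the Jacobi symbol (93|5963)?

1

93 ≡ 1 (mod 4), so quadratic reciprocity gives (93|5963) = (5963|93). Reduce: 5963 ≡ 11 (mod 93). Now have (11|93).
93 ≡ 1 (mod 4), so quadratic reciprocity gives (11|93) = (93|11). Reduce: 93 ≡ 5 (mod 11). Now have (5|11).
5 ≡ 1 (mod 4), so quadratic reciprocity gives (5|11) = (11|5). Reduce: 11 ≡ 1 (mod 5). Now have (1|5).
(1|5) = 1. Collecting the sign factors: 1.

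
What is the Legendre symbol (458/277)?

-1

(458/277)
  = (181/277)    [458 ≡ 181 mod 277]
  = (277/181)    [QR: 181 ≡ 1 mod 4, sign kept]
  = (96/181)    [277 ≡ 96 mod 181]
  = -(3/181)    [181 ≡ 5 mod 8 ⇒ (2/181)^5 = -1]
  = -(181/3)    [QR: 181 ≡ 1 mod 4, sign kept]
  = -(1/3)    [181 ≡ 1 mod 3]
  = -1    [(1/3) = 1]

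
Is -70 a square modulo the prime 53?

yes

Reduce the numerator: -70 ≡ 36 (mod 53), so (-70/53) = (36/53).
Factor out 2: 36 = 2^2·9. Since 53 ≡ 5 (mod 8), (2/53) = -1, and (2/53)^2 = +1. Now have (9/53).
9 ≡ 1 (mod 4), so quadratic reciprocity gives (9/53) = (53/9). Reduce: 53 ≡ 8 (mod 9). Now have (8/9).
Factor out 2: 8 = 2^3. Since 9 ≡ 1 (mod 8), (2/9) = +1, and (2/9)^3 = +1. Now have (1/9).
(1/9) = 1. Collecting the sign factors: 1.
(-70/53) = 1, and 53 is prime, so -70 is a quadratic residue mod 53.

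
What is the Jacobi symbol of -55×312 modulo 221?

0

By multiplicativity, (-55·312/221) = (-55/221)·(312/221).
First factor (-55/221):
(-55/221)
  = (166/221)    [-55 ≡ 166 mod 221]
  = -(83/221)    [221 ≡ 5 mod 8 ⇒ (2/221) = -1]
  = -(221/83)    [QR: 221 ≡ 1 mod 4, sign kept]
  = -(55/83)    [221 ≡ 55 mod 83]
  = (83/55)    [QR: both ≡ 3 mod 4, sign flips]
  = (28/55)    [83 ≡ 28 mod 55]
  = (7/55)    [55 ≡ 7 mod 8 ⇒ (2/55)^2 = +1]
  = -(55/7)    [QR: both ≡ 3 mod 4, sign flips]
  = -(6/7)    [55 ≡ 6 mod 7]
  = -(3/7)    [7 ≡ 7 mod 8 ⇒ (2/7) = +1]
  = (7/3)    [QR: both ≡ 3 mod 4, sign flips]
  = (1/3)    [7 ≡ 1 mod 3]
  = 1    [(1/3) = 1]
Second factor (312/221):
(312/221)
  = (91/221)    [312 ≡ 91 mod 221]
  = (221/91)    [QR: 221 ≡ 1 mod 4, sign kept]
  = (39/91)    [221 ≡ 39 mod 91]
  = -(91/39)    [QR: both ≡ 3 mod 4, sign flips]
  = -(13/39)    [91 ≡ 13 mod 39]
  = -(39/13)    [QR: 13 ≡ 1 mod 4, sign kept]
  = -(0/13)    [39 ≡ 0 mod 13]
  = 0    [numerator 0, gcd > 1]
Product: (1)·(0) = 0.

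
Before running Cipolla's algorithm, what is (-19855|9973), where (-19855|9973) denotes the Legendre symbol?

(-19855|9973)
  = (91|9973)    [-19855 ≡ 91 mod 9973]
  = (9973|91)    [QR: 9973 ≡ 1 mod 4, sign kept]
  = (54|91)    [9973 ≡ 54 mod 91]
  = -(27|91)    [91 ≡ 3 mod 8 ⇒ (2|91) = -1]
  = (91|27)    [QR: both ≡ 3 mod 4, sign flips]
  = (10|27)    [91 ≡ 10 mod 27]
  = -(5|27)    [27 ≡ 3 mod 8 ⇒ (2|27) = -1]
  = -(27|5)    [QR: 5 ≡ 1 mod 4, sign kept]
  = -(2|5)    [27 ≡ 2 mod 5]
  = (1|5)    [5 ≡ 5 mod 8 ⇒ (2|5) = -1]
  = 1    [(1|5) = 1]

1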